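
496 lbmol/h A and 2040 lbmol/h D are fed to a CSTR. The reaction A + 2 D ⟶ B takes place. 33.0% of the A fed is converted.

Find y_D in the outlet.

A reacted = 0.33 × 496 = 163.7 lbmol/h; ν_A = −1, so ξ = 163.7/1 = 163.7 lbmol/h.
Outlet amounts (n = n₀ + ν ξ):
  A: 496 − 1(163.7) = 332.3
  D: 2040 − 2(163.7) = 1713
  B: 0 + 1(163.7) = 163.7
Total out = 2209 lbmol/h; y_D = 1713 / 2209 = 0.7754.

0.775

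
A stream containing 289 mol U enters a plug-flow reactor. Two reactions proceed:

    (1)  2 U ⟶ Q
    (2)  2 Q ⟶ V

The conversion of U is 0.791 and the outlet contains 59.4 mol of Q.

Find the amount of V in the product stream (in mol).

27.4 mol

Conversion of U: U consumed = 2ξ₁ = 0.791 × 289 → ξ₁ = 114.3 mol.
Q balance: n_Q = 0 + 1ξ₁ − 2ξ₂ = 59.4 → ξ₂ = (1·114.3 − 59.4)/2 = 27.45 mol.
Outlet amounts (n = n₀ + Σ ν·ξ):
  U: 289 − 2(114.3) = 60.4
  Q: 0 + 1(114.3) − 2(27.45) = 59.4
  V: 0 + 1(27.45) = 27.45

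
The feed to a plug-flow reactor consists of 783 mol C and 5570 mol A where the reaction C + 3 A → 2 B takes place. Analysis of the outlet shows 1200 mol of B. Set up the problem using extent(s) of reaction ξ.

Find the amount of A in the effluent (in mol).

3770 mol

For B: n = n₀ + 2ξ → 1200 = 0 + 2ξ, giving ξ = 600 mol.
Outlet amounts (n = n₀ + ν ξ):
  C: 783 − 1(600) = 183
  A: 5570 − 3(600) = 3770
  B: 0 + 2(600) = 1200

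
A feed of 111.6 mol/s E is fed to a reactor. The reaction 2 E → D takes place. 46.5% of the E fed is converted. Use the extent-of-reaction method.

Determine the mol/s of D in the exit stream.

25.9 mol/s

E reacted = 0.465 × 111.6 = 51.89 mol/s; ν_E = −2, so ξ = 51.89/2 = 25.95 mol/s.
Outlet amounts (n = n₀ + ν ξ):
  E: 111.6 − 2(25.95) = 59.71
  D: 0 + 1(25.95) = 25.95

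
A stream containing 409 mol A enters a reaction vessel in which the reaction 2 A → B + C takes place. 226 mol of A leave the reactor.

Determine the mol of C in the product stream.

For A: n = n₀ − 2ξ → 226 = 409 − 2ξ, giving ξ = 91.5 mol.
Outlet amounts (n = n₀ + ν ξ):
  A: 409 − 2(91.5) = 226
  B: 0 + 1(91.5) = 91.5
  C: 0 + 1(91.5) = 91.5

91.5 mol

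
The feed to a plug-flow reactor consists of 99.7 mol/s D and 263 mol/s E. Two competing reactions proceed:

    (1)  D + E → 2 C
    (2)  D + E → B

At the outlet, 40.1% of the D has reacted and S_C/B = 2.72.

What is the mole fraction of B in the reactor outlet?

Conversion of D: D consumed = 0.401 × 99.7 = 39.98 mol/s = 1ξ₁ + 1ξ₂.
Selectivity: 2ξ₁ / (1ξ₂) = 2.72 → ξ₁ = 1.36 ξ₂.
Substitute: (1·1.36 + 1) ξ₂ = 39.98 → ξ₂ = 16.94 mol/s, ξ₁ = 23.04 mol/s.
Outlet amounts (n = n₀ + Σ ν·ξ):
  D: 99.7 − 1(23.04) − 1(16.94) = 59.72
  E: 263 − 1(23.04) − 1(16.94) = 223
  C: 0 + 2(23.04) = 46.08
  B: 0 + 1(16.94) = 16.94
Total out = 345.8 mol/s; y_B = 16.94 / 345.8 = 0.049.

0.049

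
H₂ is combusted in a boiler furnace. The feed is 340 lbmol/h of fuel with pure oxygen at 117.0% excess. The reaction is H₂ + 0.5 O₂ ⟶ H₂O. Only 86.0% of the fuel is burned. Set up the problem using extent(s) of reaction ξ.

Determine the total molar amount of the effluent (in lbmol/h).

Stoichiometric O₂ = 0.5 × 340 = 170 lbmol/h; O₂ fed = 170 × 2.170 = 368.9 lbmol/h.
Fuel reacted = 0.86 × 340 → ξ = 292.4 lbmol/h.
Outlet (n = n₀ + ν ξ):
  H₂: 340 − 1(292.4) = 47.6
  O₂: 368.9 − 0.5(292.4) = 222.7
  H₂O: 0 + 1(292.4) = 292.4
Total out = 47.6 + 222.7 + 292.4 = 562.7 lbmol/h.

563 lbmol/h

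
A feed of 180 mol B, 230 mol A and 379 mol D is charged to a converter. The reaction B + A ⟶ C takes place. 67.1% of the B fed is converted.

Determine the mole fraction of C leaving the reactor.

B reacted = 0.671 × 180 = 120.8 mol; ν_B = −1, so ξ = 120.8/1 = 120.8 mol.
Outlet amounts (n = n₀ + ν ξ):
  B: 180 − 1(120.8) = 59.22
  A: 230 − 1(120.8) = 109.2
  C: 0 + 1(120.8) = 120.8
  D: 379 (inert)
Total out = 668.2 mol; y_C = 120.8 / 668.2 = 0.1807.

0.181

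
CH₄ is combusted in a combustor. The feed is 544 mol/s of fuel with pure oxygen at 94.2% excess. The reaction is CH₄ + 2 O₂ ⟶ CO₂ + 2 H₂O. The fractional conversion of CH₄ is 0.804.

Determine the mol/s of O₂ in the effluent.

1240 mol/s

Stoichiometric O₂ = 2 × 544 = 1088 mol/s; O₂ fed = 1088 × 1.942 = 2113 mol/s.
Fuel reacted = 0.804 × 544 → ξ = 437.4 mol/s.
Outlet (n = n₀ + ν ξ):
  CH₄: 544 − 1(437.4) = 106.6
  O₂: 2113 − 2(437.4) = 1238
  CO₂: 0 + 1(437.4) = 437.4
  H₂O: 0 + 2(437.4) = 874.8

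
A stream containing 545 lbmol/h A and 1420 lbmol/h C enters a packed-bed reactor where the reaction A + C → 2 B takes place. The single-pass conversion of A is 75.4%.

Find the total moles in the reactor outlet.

A reacted = 0.754 × 545 = 410.9 lbmol/h; ν_A = −1, so ξ = 410.9/1 = 410.9 lbmol/h.
Outlet amounts (n = n₀ + ν ξ):
  A: 545 − 1(410.9) = 134.1
  C: 1420 − 1(410.9) = 1009
  B: 0 + 2(410.9) = 821.9
Total out = 134.1 + 1009 + 821.9 = 1965 lbmol/h.

1960 lbmol/h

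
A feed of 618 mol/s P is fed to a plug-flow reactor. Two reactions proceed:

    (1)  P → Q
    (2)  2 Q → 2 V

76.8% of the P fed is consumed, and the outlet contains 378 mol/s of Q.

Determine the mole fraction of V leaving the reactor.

0.156

Conversion of P: P consumed = 1ξ₁ = 0.768 × 618 → ξ₁ = 474.6 mol/s.
Q balance: n_Q = 0 + 1ξ₁ − 2ξ₂ = 378 → ξ₂ = (1·474.6 − 378)/2 = 48.31 mol/s.
Outlet amounts (n = n₀ + Σ ν·ξ):
  P: 618 − 1(474.6) = 143.4
  Q: 0 + 1(474.6) − 2(48.31) = 378
  V: 0 + 2(48.31) = 96.62
Total out = 618 mol/s; y_V = 96.62 / 618 = 0.1563.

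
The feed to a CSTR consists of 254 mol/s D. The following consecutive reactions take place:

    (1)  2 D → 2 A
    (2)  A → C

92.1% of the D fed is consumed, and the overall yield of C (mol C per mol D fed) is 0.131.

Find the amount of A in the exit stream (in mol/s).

201 mol/s

Conversion of D: D consumed = 2ξ₁ = 0.921 × 254 → ξ₁ = 117 mol/s.
Yield of C: 1ξ₂ / 254 = 0.131 → ξ₂ = 33.27 mol/s.
Outlet amounts (n = n₀ + Σ ν·ξ):
  D: 254 − 2(117) = 20.07
  A: 0 + 2(117) − 1(33.27) = 200.7
  C: 0 + 1(33.27) = 33.27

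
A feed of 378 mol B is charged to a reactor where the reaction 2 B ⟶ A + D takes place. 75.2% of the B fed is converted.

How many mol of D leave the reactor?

142 mol

B reacted = 0.752 × 378 = 284.3 mol; ν_B = −2, so ξ = 284.3/2 = 142.1 mol.
Outlet amounts (n = n₀ + ν ξ):
  B: 378 − 2(142.1) = 93.74
  A: 0 + 1(142.1) = 142.1
  D: 0 + 1(142.1) = 142.1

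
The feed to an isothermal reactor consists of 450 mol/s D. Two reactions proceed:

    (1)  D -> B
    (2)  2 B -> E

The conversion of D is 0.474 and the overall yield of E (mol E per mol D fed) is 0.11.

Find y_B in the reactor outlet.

Conversion of D: D consumed = 1ξ₁ = 0.474 × 450 → ξ₁ = 213.3 mol/s.
Yield of E: 1ξ₂ / 450 = 0.11 → ξ₂ = 49.5 mol/s.
Outlet amounts (n = n₀ + Σ ν·ξ):
  D: 450 − 1(213.3) = 236.7
  B: 0 + 1(213.3) − 2(49.5) = 114.3
  E: 0 + 1(49.5) = 49.5
Total out = 400.5 mol/s; y_B = 114.3 / 400.5 = 0.2854.

0.285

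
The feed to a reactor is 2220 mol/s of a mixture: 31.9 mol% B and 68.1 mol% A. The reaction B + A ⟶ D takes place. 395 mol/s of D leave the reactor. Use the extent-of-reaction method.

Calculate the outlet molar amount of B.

313 mol/s

For D: n = n₀ + 1ξ → 395 = 0 + 1ξ, giving ξ = 395 mol/s.
Outlet amounts (n = n₀ + ν ξ):
  B: 708.2 − 1(395) = 313.2
  A: 1512 − 1(395) = 1117
  D: 0 + 1(395) = 395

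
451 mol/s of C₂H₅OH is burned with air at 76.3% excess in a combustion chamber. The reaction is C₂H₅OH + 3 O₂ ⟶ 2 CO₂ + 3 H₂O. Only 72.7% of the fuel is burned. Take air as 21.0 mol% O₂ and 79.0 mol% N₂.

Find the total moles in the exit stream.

12100 mol/s

Stoichiometric O₂ = 3 × 451 = 1353 mol/s; O₂ fed = 1353 × 1.763 = 2385 mol/s.
N₂ fed = 2385 × 79/21 = 8973 mol/s.
Fuel reacted = 0.727 × 451 → ξ = 327.9 mol/s.
Outlet (n = n₀ + ν ξ):
  C₂H₅OH: 451 − 1(327.9) = 123.1
  O₂: 2385 − 3(327.9) = 1402
  N₂: 8973 (inert)
  CO₂: 0 + 2(327.9) = 655.8
  H₂O: 0 + 3(327.9) = 983.6
Total out = 123.1 + 1402 + 8973 + 655.8 + 983.6 = 12140 mol/s.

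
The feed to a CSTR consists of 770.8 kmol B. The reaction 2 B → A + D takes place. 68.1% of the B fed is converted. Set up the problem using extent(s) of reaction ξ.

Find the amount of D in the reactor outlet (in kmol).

262 kmol

B reacted = 0.681 × 770.8 = 524.9 kmol; ν_B = −2, so ξ = 524.9/2 = 262.5 kmol.
Outlet amounts (n = n₀ + ν ξ):
  B: 770.8 − 2(262.5) = 245.9
  A: 0 + 1(262.5) = 262.5
  D: 0 + 1(262.5) = 262.5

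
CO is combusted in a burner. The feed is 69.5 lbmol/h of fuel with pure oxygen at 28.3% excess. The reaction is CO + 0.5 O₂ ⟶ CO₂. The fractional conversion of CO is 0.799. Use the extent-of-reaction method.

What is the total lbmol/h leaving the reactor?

86.3 lbmol/h

Stoichiometric O₂ = 0.5 × 69.5 = 34.75 lbmol/h; O₂ fed = 34.75 × 1.283 = 44.58 lbmol/h.
Fuel reacted = 0.799 × 69.5 → ξ = 55.53 lbmol/h.
Outlet (n = n₀ + ν ξ):
  CO: 69.5 − 1(55.53) = 13.97
  O₂: 44.58 − 0.5(55.53) = 16.82
  CO₂: 0 + 1(55.53) = 55.53
Total out = 13.97 + 16.82 + 55.53 = 86.32 lbmol/h.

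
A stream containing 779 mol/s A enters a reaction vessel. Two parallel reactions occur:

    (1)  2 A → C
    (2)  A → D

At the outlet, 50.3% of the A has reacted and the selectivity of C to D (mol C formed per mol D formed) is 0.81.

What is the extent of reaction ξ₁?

Conversion of A: A consumed = 0.503 × 779 = 391.8 mol/s = 2ξ₁ + 1ξ₂.
Selectivity: 1ξ₁ / (1ξ₂) = 0.81 → ξ₁ = 0.81 ξ₂.
Substitute: (2·0.81 + 1) ξ₂ = 391.8 → ξ₂ = 149.6 mol/s, ξ₁ = 121.1 mol/s.
Outlet amounts (n = n₀ + Σ ν·ξ):
  A: 779 − 2(121.1) − 1(149.6) = 387.2
  C: 0 + 1(121.1) = 121.1
  D: 0 + 1(149.6) = 149.6

ξ₁ = 121 mol/s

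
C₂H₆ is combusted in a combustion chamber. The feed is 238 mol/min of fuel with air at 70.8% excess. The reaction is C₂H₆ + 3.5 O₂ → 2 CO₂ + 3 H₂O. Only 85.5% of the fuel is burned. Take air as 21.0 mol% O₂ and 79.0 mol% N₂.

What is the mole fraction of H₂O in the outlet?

Stoichiometric O₂ = 3.5 × 238 = 833 mol/min; O₂ fed = 833 × 1.708 = 1423 mol/min.
N₂ fed = 1423 × 79/21 = 5352 mol/min.
Fuel reacted = 0.855 × 238 → ξ = 203.5 mol/min.
Outlet (n = n₀ + ν ξ):
  C₂H₆: 238 − 1(203.5) = 34.51
  O₂: 1423 − 3.5(203.5) = 710.5
  N₂: 5352 (inert)
  CO₂: 0 + 2(203.5) = 407
  H₂O: 0 + 3(203.5) = 610.5
Total out = 7115 mol/min; y_H₂O = 610.5 / 7115 = 0.0858.

0.0858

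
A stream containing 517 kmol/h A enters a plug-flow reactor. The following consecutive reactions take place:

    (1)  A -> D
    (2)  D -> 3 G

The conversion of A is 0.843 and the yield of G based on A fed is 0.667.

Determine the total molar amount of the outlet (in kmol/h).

Conversion of A: A consumed = 1ξ₁ = 0.843 × 517 → ξ₁ = 435.8 kmol/h.
Yield of G: 3ξ₂ / 517 = 0.667 → ξ₂ = 114.9 kmol/h.
Outlet amounts (n = n₀ + Σ ν·ξ):
  A: 517 − 1(435.8) = 81.17
  D: 0 + 1(435.8) − 1(114.9) = 320.9
  G: 0 + 3(114.9) = 344.8
Total out = 81.17 + 320.9 + 344.8 = 746.9 kmol/h.

747 kmol/h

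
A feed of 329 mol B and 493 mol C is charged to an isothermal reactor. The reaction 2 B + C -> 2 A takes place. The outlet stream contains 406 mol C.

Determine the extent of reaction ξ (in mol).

For C: n = n₀ − 1ξ → 406 = 493 − 1ξ, giving ξ = 87 mol.
Outlet amounts (n = n₀ + ν ξ):
  B: 329 − 2(87) = 155
  C: 493 − 1(87) = 406
  A: 0 + 2(87) = 174

ξ = 87 mol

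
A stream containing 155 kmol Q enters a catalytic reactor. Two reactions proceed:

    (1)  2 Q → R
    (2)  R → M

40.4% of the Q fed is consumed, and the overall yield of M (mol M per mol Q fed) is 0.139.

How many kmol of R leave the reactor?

Conversion of Q: Q consumed = 2ξ₁ = 0.404 × 155 → ξ₁ = 31.31 kmol.
Yield of M: 1ξ₂ / 155 = 0.139 → ξ₂ = 21.55 kmol.
Outlet amounts (n = n₀ + Σ ν·ξ):
  Q: 155 − 2(31.31) = 92.38
  R: 0 + 1(31.31) − 1(21.55) = 9.765
  M: 0 + 1(21.55) = 21.55

9.77 kmol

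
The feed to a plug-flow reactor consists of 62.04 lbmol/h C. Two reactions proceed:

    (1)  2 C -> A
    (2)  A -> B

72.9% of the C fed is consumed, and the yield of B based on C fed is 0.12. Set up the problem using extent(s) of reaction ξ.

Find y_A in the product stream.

Conversion of C: C consumed = 2ξ₁ = 0.729 × 62.04 → ξ₁ = 22.61 lbmol/h.
Yield of B: 1ξ₂ / 62.04 = 0.12 → ξ₂ = 7.445 lbmol/h.
Outlet amounts (n = n₀ + Σ ν·ξ):
  C: 62.04 − 2(22.61) = 16.81
  A: 0 + 1(22.61) − 1(7.445) = 15.17
  B: 0 + 1(7.445) = 7.445
Total out = 39.43 lbmol/h; y_A = 15.17 / 39.43 = 0.3847.

0.385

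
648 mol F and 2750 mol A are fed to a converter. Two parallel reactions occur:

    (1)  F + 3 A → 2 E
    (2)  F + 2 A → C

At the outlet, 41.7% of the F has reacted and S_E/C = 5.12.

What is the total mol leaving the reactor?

2860 mol

Conversion of F: F consumed = 0.417 × 648 = 270.2 mol = 1ξ₁ + 1ξ₂.
Selectivity: 2ξ₁ / (1ξ₂) = 5.12 → ξ₁ = 2.56 ξ₂.
Substitute: (1·2.56 + 1) ξ₂ = 270.2 → ξ₂ = 75.9 mol, ξ₁ = 194.3 mol.
Outlet amounts (n = n₀ + Σ ν·ξ):
  F: 648 − 1(194.3) − 1(75.9) = 377.8
  A: 2750 − 3(194.3) − 2(75.9) = 2015
  E: 0 + 2(194.3) = 388.6
  C: 0 + 1(75.9) = 75.9
Total out = 377.8 + 2015 + 388.6 + 75.9 = 2858 mol.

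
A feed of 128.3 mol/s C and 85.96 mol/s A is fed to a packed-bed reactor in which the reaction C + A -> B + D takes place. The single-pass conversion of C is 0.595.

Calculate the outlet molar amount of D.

76.3 mol/s

C reacted = 0.595 × 128.3 = 76.34 mol/s; ν_C = −1, so ξ = 76.34/1 = 76.34 mol/s.
Outlet amounts (n = n₀ + ν ξ):
  C: 128.3 − 1(76.34) = 51.96
  A: 85.96 − 1(76.34) = 9.621
  B: 0 + 1(76.34) = 76.34
  D: 0 + 1(76.34) = 76.34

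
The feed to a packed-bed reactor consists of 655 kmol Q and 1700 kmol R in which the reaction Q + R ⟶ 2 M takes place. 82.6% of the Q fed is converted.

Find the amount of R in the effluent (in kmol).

Q reacted = 0.826 × 655 = 541 kmol; ν_Q = −1, so ξ = 541/1 = 541 kmol.
Outlet amounts (n = n₀ + ν ξ):
  Q: 655 − 1(541) = 114
  R: 1700 − 1(541) = 1159
  M: 0 + 2(541) = 1082

1160 kmol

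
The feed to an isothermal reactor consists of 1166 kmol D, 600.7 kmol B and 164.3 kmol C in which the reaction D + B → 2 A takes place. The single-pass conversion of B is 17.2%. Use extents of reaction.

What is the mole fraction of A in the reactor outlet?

0.107

B reacted = 0.172 × 600.7 = 103.3 kmol; ν_B = −1, so ξ = 103.3/1 = 103.3 kmol.
Outlet amounts (n = n₀ + ν ξ):
  D: 1166 − 1(103.3) = 1063
  B: 600.7 − 1(103.3) = 497.4
  A: 0 + 2(103.3) = 206.6
  C: 164.3 (inert)
Total out = 1931 kmol; y_A = 206.6 / 1931 = 0.107.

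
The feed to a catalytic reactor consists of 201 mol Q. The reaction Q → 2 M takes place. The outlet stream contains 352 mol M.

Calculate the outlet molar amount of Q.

25 mol

For M: n = n₀ + 2ξ → 352 = 0 + 2ξ, giving ξ = 176 mol.
Outlet amounts (n = n₀ + ν ξ):
  Q: 201 − 1(176) = 25
  M: 0 + 2(176) = 352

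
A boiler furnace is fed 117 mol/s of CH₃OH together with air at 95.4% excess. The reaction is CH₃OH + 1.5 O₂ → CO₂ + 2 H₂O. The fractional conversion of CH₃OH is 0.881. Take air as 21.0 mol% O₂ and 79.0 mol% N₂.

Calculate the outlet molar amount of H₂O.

Stoichiometric O₂ = 1.5 × 117 = 175.5 mol/s; O₂ fed = 175.5 × 1.954 = 342.9 mol/s.
N₂ fed = 342.9 × 79/21 = 1290 mol/s.
Fuel reacted = 0.881 × 117 → ξ = 103.1 mol/s.
Outlet (n = n₀ + ν ξ):
  CH₃OH: 117 − 1(103.1) = 13.92
  O₂: 342.9 − 1.5(103.1) = 188.3
  N₂: 1290 (inert)
  CO₂: 0 + 1(103.1) = 103.1
  H₂O: 0 + 2(103.1) = 206.2

206 mol/s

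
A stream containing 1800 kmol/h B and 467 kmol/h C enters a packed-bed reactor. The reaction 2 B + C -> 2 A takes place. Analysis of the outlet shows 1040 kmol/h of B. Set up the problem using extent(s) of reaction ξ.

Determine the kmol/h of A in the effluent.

760 kmol/h

For B: n = n₀ − 2ξ → 1040 = 1800 − 2ξ, giving ξ = 380 kmol/h.
Outlet amounts (n = n₀ + ν ξ):
  B: 1800 − 2(380) = 1040
  C: 467 − 1(380) = 87
  A: 0 + 2(380) = 760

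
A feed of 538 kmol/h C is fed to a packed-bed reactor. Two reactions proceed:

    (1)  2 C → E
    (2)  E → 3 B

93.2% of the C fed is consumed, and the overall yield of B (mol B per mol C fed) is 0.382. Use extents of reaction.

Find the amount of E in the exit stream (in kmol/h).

Conversion of C: C consumed = 2ξ₁ = 0.932 × 538 → ξ₁ = 250.7 kmol/h.
Yield of B: 3ξ₂ / 538 = 0.382 → ξ₂ = 68.51 kmol/h.
Outlet amounts (n = n₀ + Σ ν·ξ):
  C: 538 − 2(250.7) = 36.58
  E: 0 + 1(250.7) − 1(68.51) = 182.2
  B: 0 + 3(68.51) = 205.5

182 kmol/h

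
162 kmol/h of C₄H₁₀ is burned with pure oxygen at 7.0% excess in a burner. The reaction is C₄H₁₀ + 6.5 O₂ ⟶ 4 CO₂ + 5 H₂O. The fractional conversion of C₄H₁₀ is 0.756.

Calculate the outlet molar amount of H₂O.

612 kmol/h

Stoichiometric O₂ = 6.5 × 162 = 1053 kmol/h; O₂ fed = 1053 × 1.070 = 1127 kmol/h.
Fuel reacted = 0.756 × 162 → ξ = 122.5 kmol/h.
Outlet (n = n₀ + ν ξ):
  C₄H₁₀: 162 − 1(122.5) = 39.53
  O₂: 1127 − 6.5(122.5) = 330.6
  CO₂: 0 + 4(122.5) = 489.9
  H₂O: 0 + 5(122.5) = 612.4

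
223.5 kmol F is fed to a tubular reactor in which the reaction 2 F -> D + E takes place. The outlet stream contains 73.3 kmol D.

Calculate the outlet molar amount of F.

76.9 kmol

For D: n = n₀ + 1ξ → 73.3 = 0 + 1ξ, giving ξ = 73.3 kmol.
Outlet amounts (n = n₀ + ν ξ):
  F: 223.5 − 2(73.3) = 76.9
  D: 0 + 1(73.3) = 73.3
  E: 0 + 1(73.3) = 73.3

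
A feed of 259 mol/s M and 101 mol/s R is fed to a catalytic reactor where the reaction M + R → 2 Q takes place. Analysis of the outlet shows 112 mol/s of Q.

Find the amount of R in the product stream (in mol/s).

45 mol/s

For Q: n = n₀ + 2ξ → 112 = 0 + 2ξ, giving ξ = 56 mol/s.
Outlet amounts (n = n₀ + ν ξ):
  M: 259 − 1(56) = 203
  R: 101 − 1(56) = 45
  Q: 0 + 2(56) = 112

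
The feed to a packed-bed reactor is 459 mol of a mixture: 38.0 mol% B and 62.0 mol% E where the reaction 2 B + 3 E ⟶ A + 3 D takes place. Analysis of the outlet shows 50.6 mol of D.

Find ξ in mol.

ξ = 16.9 mol

For D: n = n₀ + 3ξ → 50.6 = 0 + 3ξ, giving ξ = 16.87 mol.
Outlet amounts (n = n₀ + ν ξ):
  B: 174.4 − 2(16.87) = 140.7
  E: 284.6 − 3(16.87) = 234
  A: 0 + 1(16.87) = 16.87
  D: 0 + 3(16.87) = 50.6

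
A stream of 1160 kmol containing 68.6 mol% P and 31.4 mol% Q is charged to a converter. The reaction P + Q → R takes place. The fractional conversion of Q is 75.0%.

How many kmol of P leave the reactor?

523 kmol

Q reacted = 0.75 × 364.2 = 273.2 kmol; ν_Q = −1, so ξ = 273.2/1 = 273.2 kmol.
Outlet amounts (n = n₀ + ν ξ):
  P: 795.8 − 1(273.2) = 522.6
  Q: 364.2 − 1(273.2) = 91.06
  R: 0 + 1(273.2) = 273.2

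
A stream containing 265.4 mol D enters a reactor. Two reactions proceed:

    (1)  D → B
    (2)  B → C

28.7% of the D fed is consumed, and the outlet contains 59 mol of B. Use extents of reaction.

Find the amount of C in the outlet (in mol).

17.2 mol

Conversion of D: D consumed = 1ξ₁ = 0.287 × 265.4 → ξ₁ = 76.17 mol.
B balance: n_B = 0 + 1ξ₁ − 1ξ₂ = 59 → ξ₂ = (1·76.17 − 59)/1 = 17.17 mol.
Outlet amounts (n = n₀ + Σ ν·ξ):
  D: 265.4 − 1(76.17) = 189.2
  B: 0 + 1(76.17) − 1(17.17) = 59
  C: 0 + 1(17.17) = 17.17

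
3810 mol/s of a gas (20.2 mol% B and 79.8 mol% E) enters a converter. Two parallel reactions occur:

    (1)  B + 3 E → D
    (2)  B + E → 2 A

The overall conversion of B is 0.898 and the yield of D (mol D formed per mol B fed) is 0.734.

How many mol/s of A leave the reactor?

Yield of D: 1ξ₁ / 769.6 = 0.734 → ξ₁ = 564.9 mol/s.
Conversion of B: 1ξ₁ + 1ξ₂ = 0.898 × 769.6 = 691.1 → ξ₂ = 126.2 mol/s.
Outlet amounts (n = n₀ + Σ ν·ξ):
  B: 769.6 − 1(564.9) − 1(126.2) = 78.5
  E: 3040 − 3(564.9) − 1(126.2) = 1219
  D: 0 + 1(564.9) = 564.9
  A: 0 + 2(126.2) = 252.4

252 mol/s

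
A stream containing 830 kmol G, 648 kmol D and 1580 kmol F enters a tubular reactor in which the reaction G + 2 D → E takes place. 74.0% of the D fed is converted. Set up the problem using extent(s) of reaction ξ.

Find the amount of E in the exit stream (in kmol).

D reacted = 0.74 × 648 = 479.5 kmol; ν_D = −2, so ξ = 479.5/2 = 239.8 kmol.
Outlet amounts (n = n₀ + ν ξ):
  G: 830 − 1(239.8) = 590.2
  D: 648 − 2(239.8) = 168.5
  E: 0 + 1(239.8) = 239.8
  F: 1580 (inert)

240 kmol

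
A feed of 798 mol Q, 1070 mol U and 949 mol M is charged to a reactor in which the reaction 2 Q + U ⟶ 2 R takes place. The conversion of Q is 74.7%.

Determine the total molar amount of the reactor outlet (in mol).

2520 mol

Q reacted = 0.747 × 798 = 596.1 mol; ν_Q = −2, so ξ = 596.1/2 = 298.1 mol.
Outlet amounts (n = n₀ + ν ξ):
  Q: 798 − 2(298.1) = 201.9
  U: 1070 − 1(298.1) = 771.9
  R: 0 + 2(298.1) = 596.1
  M: 949 (inert)
Total out = 201.9 + 771.9 + 596.1 + 949 = 2519 mol.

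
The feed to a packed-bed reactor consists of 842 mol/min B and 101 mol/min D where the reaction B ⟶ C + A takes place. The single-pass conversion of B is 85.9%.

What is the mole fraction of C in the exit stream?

0.434

B reacted = 0.859 × 842 = 723.3 mol/min; ν_B = −1, so ξ = 723.3/1 = 723.3 mol/min.
Outlet amounts (n = n₀ + ν ξ):
  B: 842 − 1(723.3) = 118.7
  C: 0 + 1(723.3) = 723.3
  A: 0 + 1(723.3) = 723.3
  D: 101 (inert)
Total out = 1666 mol/min; y_C = 723.3 / 1666 = 0.4341.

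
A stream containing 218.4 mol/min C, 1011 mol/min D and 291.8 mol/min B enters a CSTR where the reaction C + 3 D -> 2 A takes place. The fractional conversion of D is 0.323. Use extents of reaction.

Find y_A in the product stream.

0.167

D reacted = 0.323 × 1011 = 326.6 mol/min; ν_D = −3, so ξ = 326.6/3 = 108.9 mol/min.
Outlet amounts (n = n₀ + ν ξ):
  C: 218.4 − 1(108.9) = 109.5
  D: 1011 − 3(108.9) = 684.4
  A: 0 + 2(108.9) = 217.7
  B: 291.8 (inert)
Total out = 1303 mol/min; y_A = 217.7 / 1303 = 0.167.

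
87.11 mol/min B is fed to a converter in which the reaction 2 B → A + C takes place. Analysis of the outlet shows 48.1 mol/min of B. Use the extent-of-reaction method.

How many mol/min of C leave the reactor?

For B: n = n₀ − 2ξ → 48.1 = 87.11 − 2ξ, giving ξ = 19.5 mol/min.
Outlet amounts (n = n₀ + ν ξ):
  B: 87.11 − 2(19.5) = 48.1
  A: 0 + 1(19.5) = 19.5
  C: 0 + 1(19.5) = 19.5

19.5 mol/min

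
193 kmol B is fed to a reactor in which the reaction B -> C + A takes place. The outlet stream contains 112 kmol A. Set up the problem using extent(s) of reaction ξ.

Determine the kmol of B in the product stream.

81 kmol

For A: n = n₀ + 1ξ → 112 = 0 + 1ξ, giving ξ = 112 kmol.
Outlet amounts (n = n₀ + ν ξ):
  B: 193 − 1(112) = 81
  C: 0 + 1(112) = 112
  A: 0 + 1(112) = 112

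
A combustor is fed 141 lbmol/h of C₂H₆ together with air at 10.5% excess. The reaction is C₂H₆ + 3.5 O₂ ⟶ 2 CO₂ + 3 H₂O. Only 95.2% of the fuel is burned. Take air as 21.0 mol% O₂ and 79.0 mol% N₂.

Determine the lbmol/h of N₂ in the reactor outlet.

2050 lbmol/h

Stoichiometric O₂ = 3.5 × 141 = 493.5 lbmol/h; O₂ fed = 493.5 × 1.105 = 545.3 lbmol/h.
N₂ fed = 545.3 × 79/21 = 2051 lbmol/h.
Fuel reacted = 0.952 × 141 → ξ = 134.2 lbmol/h.
Outlet (n = n₀ + ν ξ):
  C₂H₆: 141 − 1(134.2) = 6.768
  O₂: 545.3 − 3.5(134.2) = 75.51
  N₂: 2051 (inert)
  CO₂: 0 + 2(134.2) = 268.5
  H₂O: 0 + 3(134.2) = 402.7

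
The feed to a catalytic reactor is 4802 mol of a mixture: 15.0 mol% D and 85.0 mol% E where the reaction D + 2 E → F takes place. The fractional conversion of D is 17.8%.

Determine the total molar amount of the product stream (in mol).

4550 mol

D reacted = 0.178 × 720.3 = 128.2 mol; ν_D = −1, so ξ = 128.2/1 = 128.2 mol.
Outlet amounts (n = n₀ + ν ξ):
  D: 720.3 − 1(128.2) = 592.1
  E: 4082 − 2(128.2) = 3825
  F: 0 + 1(128.2) = 128.2
Total out = 592.1 + 3825 + 128.2 = 4546 mol.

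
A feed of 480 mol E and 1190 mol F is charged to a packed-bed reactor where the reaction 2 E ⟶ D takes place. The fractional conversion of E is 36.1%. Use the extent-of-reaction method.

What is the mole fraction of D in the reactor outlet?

E reacted = 0.361 × 480 = 173.3 mol; ν_E = −2, so ξ = 173.3/2 = 86.64 mol.
Outlet amounts (n = n₀ + ν ξ):
  E: 480 − 2(86.64) = 306.7
  D: 0 + 1(86.64) = 86.64
  F: 1190 (inert)
Total out = 1583 mol; y_D = 86.64 / 1583 = 0.05472.

0.0547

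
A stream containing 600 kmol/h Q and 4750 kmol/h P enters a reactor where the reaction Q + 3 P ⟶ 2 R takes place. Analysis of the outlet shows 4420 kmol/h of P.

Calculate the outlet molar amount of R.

220 kmol/h

For P: n = n₀ − 3ξ → 4420 = 4750 − 3ξ, giving ξ = 110 kmol/h.
Outlet amounts (n = n₀ + ν ξ):
  Q: 600 − 1(110) = 490
  P: 4750 − 3(110) = 4420
  R: 0 + 2(110) = 220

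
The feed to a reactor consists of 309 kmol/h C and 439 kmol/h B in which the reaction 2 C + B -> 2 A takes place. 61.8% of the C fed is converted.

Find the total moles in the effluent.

653 kmol/h

C reacted = 0.618 × 309 = 191 kmol/h; ν_C = −2, so ξ = 191/2 = 95.48 kmol/h.
Outlet amounts (n = n₀ + ν ξ):
  C: 309 − 2(95.48) = 118
  B: 439 − 1(95.48) = 343.5
  A: 0 + 2(95.48) = 191
Total out = 118 + 343.5 + 191 = 652.5 kmol/h.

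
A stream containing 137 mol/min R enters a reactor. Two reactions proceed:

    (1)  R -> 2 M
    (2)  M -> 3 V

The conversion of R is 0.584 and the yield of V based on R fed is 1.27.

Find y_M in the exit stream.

Conversion of R: R consumed = 1ξ₁ = 0.584 × 137 → ξ₁ = 80.01 mol/min.
Yield of V: 3ξ₂ / 137 = 1.27 → ξ₂ = 58 mol/min.
Outlet amounts (n = n₀ + Σ ν·ξ):
  R: 137 − 1(80.01) = 56.99
  M: 0 + 2(80.01) − 1(58) = 102
  V: 0 + 3(58) = 174
Total out = 333 mol/min; y_M = 102 / 333 = 0.3064.

0.306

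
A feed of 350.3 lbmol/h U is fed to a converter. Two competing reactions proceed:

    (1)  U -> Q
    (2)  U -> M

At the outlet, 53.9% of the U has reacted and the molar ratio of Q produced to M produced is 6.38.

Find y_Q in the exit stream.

0.466

Conversion of U: U consumed = 0.539 × 350.3 = 188.8 lbmol/h = 1ξ₁ + 1ξ₂.
Selectivity: 1ξ₁ / (1ξ₂) = 6.38 → ξ₁ = 6.38 ξ₂.
Substitute: (1·6.38 + 1) ξ₂ = 188.8 → ξ₂ = 25.58 lbmol/h, ξ₁ = 163.2 lbmol/h.
Outlet amounts (n = n₀ + Σ ν·ξ):
  U: 350.3 − 1(163.2) − 1(25.58) = 161.5
  Q: 0 + 1(163.2) = 163.2
  M: 0 + 1(25.58) = 25.58
Total out = 350.3 lbmol/h; y_Q = 163.2 / 350.3 = 0.466.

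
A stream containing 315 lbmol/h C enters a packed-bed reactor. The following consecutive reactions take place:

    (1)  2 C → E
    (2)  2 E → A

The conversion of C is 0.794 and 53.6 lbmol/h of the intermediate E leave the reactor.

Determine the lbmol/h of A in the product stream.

Conversion of C: C consumed = 2ξ₁ = 0.794 × 315 → ξ₁ = 125.1 lbmol/h.
E balance: n_E = 0 + 1ξ₁ − 2ξ₂ = 53.6 → ξ₂ = (1·125.1 − 53.6)/2 = 35.73 lbmol/h.
Outlet amounts (n = n₀ + Σ ν·ξ):
  C: 315 − 2(125.1) = 64.89
  E: 0 + 1(125.1) − 2(35.73) = 53.6
  A: 0 + 1(35.73) = 35.73

35.7 lbmol/h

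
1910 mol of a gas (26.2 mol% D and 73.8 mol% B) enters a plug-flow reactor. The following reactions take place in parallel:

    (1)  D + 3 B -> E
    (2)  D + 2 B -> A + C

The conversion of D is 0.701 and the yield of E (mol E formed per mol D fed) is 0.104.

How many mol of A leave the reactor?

299 mol

Yield of E: 1ξ₁ / 500.4 = 0.104 → ξ₁ = 52.04 mol.
Conversion of D: 1ξ₁ + 1ξ₂ = 0.701 × 500.4 = 350.8 → ξ₂ = 298.8 mol.
Outlet amounts (n = n₀ + Σ ν·ξ):
  D: 500.4 − 1(52.04) − 1(298.8) = 149.6
  B: 1410 − 3(52.04) − 2(298.8) = 655.9
  E: 0 + 1(52.04) = 52.04
  A: 0 + 1(298.8) = 298.8
  C: 0 + 1(298.8) = 298.8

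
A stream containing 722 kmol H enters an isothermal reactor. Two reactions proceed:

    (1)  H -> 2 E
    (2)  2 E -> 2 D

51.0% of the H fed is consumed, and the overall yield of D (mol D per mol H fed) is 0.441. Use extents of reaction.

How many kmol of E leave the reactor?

418 kmol

Conversion of H: H consumed = 1ξ₁ = 0.51 × 722 → ξ₁ = 368.2 kmol.
Yield of D: 2ξ₂ / 722 = 0.441 → ξ₂ = 159.2 kmol.
Outlet amounts (n = n₀ + Σ ν·ξ):
  H: 722 − 1(368.2) = 353.8
  E: 0 + 2(368.2) − 2(159.2) = 418
  D: 0 + 2(159.2) = 318.4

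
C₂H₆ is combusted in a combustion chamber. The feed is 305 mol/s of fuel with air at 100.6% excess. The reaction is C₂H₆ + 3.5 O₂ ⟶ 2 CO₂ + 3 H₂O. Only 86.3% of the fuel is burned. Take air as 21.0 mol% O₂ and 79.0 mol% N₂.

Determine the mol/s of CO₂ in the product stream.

Stoichiometric O₂ = 3.5 × 305 = 1068 mol/s; O₂ fed = 1068 × 2.006 = 2141 mol/s.
N₂ fed = 2141 × 79/21 = 8056 mol/s.
Fuel reacted = 0.863 × 305 → ξ = 263.2 mol/s.
Outlet (n = n₀ + ν ξ):
  C₂H₆: 305 − 1(263.2) = 41.79
  O₂: 2141 − 3.5(263.2) = 1220
  N₂: 8056 (inert)
  CO₂: 0 + 2(263.2) = 526.4
  H₂O: 0 + 3(263.2) = 789.6

526 mol/s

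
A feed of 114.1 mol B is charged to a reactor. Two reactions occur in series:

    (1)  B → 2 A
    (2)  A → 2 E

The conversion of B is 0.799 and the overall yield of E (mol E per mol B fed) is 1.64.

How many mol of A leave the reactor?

88.8 mol

Conversion of B: B consumed = 1ξ₁ = 0.799 × 114.1 → ξ₁ = 91.17 mol.
Yield of E: 2ξ₂ / 114.1 = 1.64 → ξ₂ = 93.56 mol.
Outlet amounts (n = n₀ + Σ ν·ξ):
  B: 114.1 − 1(91.17) = 22.93
  A: 0 + 2(91.17) − 1(93.56) = 88.77
  E: 0 + 2(93.56) = 187.1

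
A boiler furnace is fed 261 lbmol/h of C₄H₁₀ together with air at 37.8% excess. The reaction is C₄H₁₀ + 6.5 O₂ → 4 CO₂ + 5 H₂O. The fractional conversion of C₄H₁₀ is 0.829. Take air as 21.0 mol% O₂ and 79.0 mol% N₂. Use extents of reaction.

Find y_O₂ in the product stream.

Stoichiometric O₂ = 6.5 × 261 = 1696 lbmol/h; O₂ fed = 1696 × 1.378 = 2338 lbmol/h.
N₂ fed = 2338 × 79/21 = 8794 lbmol/h.
Fuel reacted = 0.829 × 261 → ξ = 216.4 lbmol/h.
Outlet (n = n₀ + ν ξ):
  C₄H₁₀: 261 − 1(216.4) = 44.63
  O₂: 2338 − 6.5(216.4) = 931.4
  N₂: 8794 (inert)
  CO₂: 0 + 4(216.4) = 865.5
  H₂O: 0 + 5(216.4) = 1082
Total out = 11720 lbmol/h; y_O₂ = 931.4 / 11720 = 0.07948.

0.0795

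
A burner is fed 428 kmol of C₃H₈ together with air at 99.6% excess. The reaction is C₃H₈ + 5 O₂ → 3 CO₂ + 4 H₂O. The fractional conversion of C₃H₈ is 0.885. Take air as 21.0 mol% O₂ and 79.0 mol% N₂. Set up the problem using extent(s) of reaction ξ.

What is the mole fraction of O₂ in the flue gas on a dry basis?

0.121

Stoichiometric O₂ = 5 × 428 = 2140 kmol; O₂ fed = 2140 × 1.996 = 4271 kmol.
N₂ fed = 4271 × 79/21 = 16070 kmol.
Fuel reacted = 0.885 × 428 → ξ = 378.8 kmol.
Outlet (n = n₀ + ν ξ):
  C₃H₈: 428 − 1(378.8) = 49.22
  O₂: 4271 − 5(378.8) = 2378
  N₂: 16070 (inert)
  CO₂: 0 + 3(378.8) = 1136
  H₂O: 0 + 4(378.8) = 1515
Dry total = 19630 kmol; y_O₂ (dry) = 2378 / 19630 = 0.1211.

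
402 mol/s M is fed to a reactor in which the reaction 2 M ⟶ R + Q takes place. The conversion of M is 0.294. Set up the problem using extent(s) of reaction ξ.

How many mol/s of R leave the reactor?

59.1 mol/s

M reacted = 0.294 × 402 = 118.2 mol/s; ν_M = −2, so ξ = 118.2/2 = 59.09 mol/s.
Outlet amounts (n = n₀ + ν ξ):
  M: 402 − 2(59.09) = 283.8
  R: 0 + 1(59.09) = 59.09
  Q: 0 + 1(59.09) = 59.09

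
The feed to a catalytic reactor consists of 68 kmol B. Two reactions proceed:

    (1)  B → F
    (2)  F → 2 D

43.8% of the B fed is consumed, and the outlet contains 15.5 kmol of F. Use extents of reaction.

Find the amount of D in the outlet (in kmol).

Conversion of B: B consumed = 1ξ₁ = 0.438 × 68 → ξ₁ = 29.78 kmol.
F balance: n_F = 0 + 1ξ₁ − 1ξ₂ = 15.5 → ξ₂ = (1·29.78 − 15.5)/1 = 14.28 kmol.
Outlet amounts (n = n₀ + Σ ν·ξ):
  B: 68 − 1(29.78) = 38.22
  F: 0 + 1(29.78) − 1(14.28) = 15.5
  D: 0 + 2(14.28) = 28.57

28.6 kmol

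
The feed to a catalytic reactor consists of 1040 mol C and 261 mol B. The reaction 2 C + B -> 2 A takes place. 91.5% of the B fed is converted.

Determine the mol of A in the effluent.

478 mol

B reacted = 0.915 × 261 = 238.8 mol; ν_B = −1, so ξ = 238.8/1 = 238.8 mol.
Outlet amounts (n = n₀ + ν ξ):
  C: 1040 − 2(238.8) = 562.4
  B: 261 − 1(238.8) = 22.19
  A: 0 + 2(238.8) = 477.6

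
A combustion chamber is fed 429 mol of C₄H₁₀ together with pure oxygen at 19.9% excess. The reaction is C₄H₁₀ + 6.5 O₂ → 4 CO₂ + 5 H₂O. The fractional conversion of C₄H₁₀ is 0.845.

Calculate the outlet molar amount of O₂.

Stoichiometric O₂ = 6.5 × 429 = 2788 mol; O₂ fed = 2788 × 1.199 = 3343 mol.
Fuel reacted = 0.845 × 429 → ξ = 362.5 mol.
Outlet (n = n₀ + ν ξ):
  C₄H₁₀: 429 − 1(362.5) = 66.5
  O₂: 3343 − 6.5(362.5) = 987.1
  CO₂: 0 + 4(362.5) = 1450
  H₂O: 0 + 5(362.5) = 1813

987 mol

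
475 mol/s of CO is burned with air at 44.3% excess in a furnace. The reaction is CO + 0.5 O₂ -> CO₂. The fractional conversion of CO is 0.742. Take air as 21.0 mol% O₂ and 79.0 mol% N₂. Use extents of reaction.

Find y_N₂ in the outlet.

Stoichiometric O₂ = 0.5 × 475 = 237.5 mol/s; O₂ fed = 237.5 × 1.443 = 342.7 mol/s.
N₂ fed = 342.7 × 79/21 = 1289 mol/s.
Fuel reacted = 0.742 × 475 → ξ = 352.4 mol/s.
Outlet (n = n₀ + ν ξ):
  CO: 475 − 1(352.4) = 122.6
  O₂: 342.7 − 0.5(352.4) = 166.5
  N₂: 1289 (inert)
  CO₂: 0 + 1(352.4) = 352.4
Total out = 1931 mol/s; y_N₂ = 1289 / 1931 = 0.6678.

0.668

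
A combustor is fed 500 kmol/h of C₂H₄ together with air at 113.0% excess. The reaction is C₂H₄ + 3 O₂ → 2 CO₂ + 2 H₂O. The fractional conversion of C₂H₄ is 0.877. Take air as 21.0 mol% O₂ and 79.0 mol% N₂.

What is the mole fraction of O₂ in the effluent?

0.12

Stoichiometric O₂ = 3 × 500 = 1500 kmol/h; O₂ fed = 1500 × 2.130 = 3195 kmol/h.
N₂ fed = 3195 × 79/21 = 12020 kmol/h.
Fuel reacted = 0.877 × 500 → ξ = 438.5 kmol/h.
Outlet (n = n₀ + ν ξ):
  C₂H₄: 500 − 1(438.5) = 61.5
  O₂: 3195 − 3(438.5) = 1880
  N₂: 12020 (inert)
  CO₂: 0 + 2(438.5) = 877
  H₂O: 0 + 2(438.5) = 877
Total out = 15710 kmol/h; y_O₂ = 1880 / 15710 = 0.1196.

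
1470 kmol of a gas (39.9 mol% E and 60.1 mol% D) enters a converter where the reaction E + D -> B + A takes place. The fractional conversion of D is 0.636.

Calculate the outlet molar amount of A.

D reacted = 0.636 × 883.5 = 561.9 kmol; ν_D = −1, so ξ = 561.9/1 = 561.9 kmol.
Outlet amounts (n = n₀ + ν ξ):
  E: 586.5 − 1(561.9) = 24.64
  D: 883.5 − 1(561.9) = 321.6
  B: 0 + 1(561.9) = 561.9
  A: 0 + 1(561.9) = 561.9

562 kmol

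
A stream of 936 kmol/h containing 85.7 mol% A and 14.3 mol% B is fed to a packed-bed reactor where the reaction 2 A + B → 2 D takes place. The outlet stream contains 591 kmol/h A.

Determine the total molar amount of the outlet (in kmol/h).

For A: n = n₀ − 2ξ → 591 = 802.2 − 2ξ, giving ξ = 105.6 kmol/h.
Outlet amounts (n = n₀ + ν ξ):
  A: 802.2 − 2(105.6) = 591
  B: 133.8 − 1(105.6) = 28.27
  D: 0 + 2(105.6) = 211.2
Total out = 591 + 28.27 + 211.2 = 830.4 kmol/h.

830 kmol/h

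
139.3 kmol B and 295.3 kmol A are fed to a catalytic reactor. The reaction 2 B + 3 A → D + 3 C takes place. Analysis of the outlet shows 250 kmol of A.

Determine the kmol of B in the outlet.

For A: n = n₀ − 3ξ → 250 = 295.3 − 3ξ, giving ξ = 15.1 kmol.
Outlet amounts (n = n₀ + ν ξ):
  B: 139.3 − 2(15.1) = 109.1
  A: 295.3 − 3(15.1) = 250
  D: 0 + 1(15.1) = 15.1
  C: 0 + 3(15.1) = 45.3

109 kmol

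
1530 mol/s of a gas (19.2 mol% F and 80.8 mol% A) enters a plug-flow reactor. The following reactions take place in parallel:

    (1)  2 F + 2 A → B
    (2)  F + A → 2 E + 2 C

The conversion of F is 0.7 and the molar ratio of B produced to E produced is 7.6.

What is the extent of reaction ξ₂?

ξ₂ = 6.55 mol/s

Conversion of F: F consumed = 0.7 × 293.8 = 205.6 mol/s = 2ξ₁ + 1ξ₂.
Selectivity: 1ξ₁ / (2ξ₂) = 7.6 → ξ₁ = 15.2 ξ₂.
Substitute: (2·15.2 + 1) ξ₂ = 205.6 → ξ₂ = 6.549 mol/s, ξ₁ = 99.54 mol/s.
Outlet amounts (n = n₀ + Σ ν·ξ):
  F: 293.8 − 2(99.54) − 1(6.549) = 88.13
  A: 1236 − 2(99.54) − 1(6.549) = 1031
  B: 0 + 1(99.54) = 99.54
  E: 0 + 2(6.549) = 13.1
  C: 0 + 2(6.549) = 13.1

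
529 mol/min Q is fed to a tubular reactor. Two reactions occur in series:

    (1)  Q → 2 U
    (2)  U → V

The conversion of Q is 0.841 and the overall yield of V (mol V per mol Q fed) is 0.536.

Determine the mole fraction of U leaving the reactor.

Conversion of Q: Q consumed = 1ξ₁ = 0.841 × 529 → ξ₁ = 444.9 mol/min.
Yield of V: 1ξ₂ / 529 = 0.536 → ξ₂ = 283.5 mol/min.
Outlet amounts (n = n₀ + Σ ν·ξ):
  Q: 529 − 1(444.9) = 84.11
  U: 0 + 2(444.9) − 1(283.5) = 606.2
  V: 0 + 1(283.5) = 283.5
Total out = 973.9 mol/min; y_U = 606.2 / 973.9 = 0.6225.

0.622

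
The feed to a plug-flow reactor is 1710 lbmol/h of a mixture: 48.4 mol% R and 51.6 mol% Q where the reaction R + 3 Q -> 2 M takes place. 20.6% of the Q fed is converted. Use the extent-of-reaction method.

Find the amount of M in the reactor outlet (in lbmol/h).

Q reacted = 0.206 × 882.4 = 181.8 lbmol/h; ν_Q = −3, so ξ = 181.8/3 = 60.59 lbmol/h.
Outlet amounts (n = n₀ + ν ξ):
  R: 827.6 − 1(60.59) = 767.1
  Q: 882.4 − 3(60.59) = 700.6
  M: 0 + 2(60.59) = 121.2

121 lbmol/h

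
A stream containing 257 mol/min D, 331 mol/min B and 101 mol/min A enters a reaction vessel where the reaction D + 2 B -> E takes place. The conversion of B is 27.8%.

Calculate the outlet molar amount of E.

B reacted = 0.278 × 331 = 92.02 mol/min; ν_B = −2, so ξ = 92.02/2 = 46.01 mol/min.
Outlet amounts (n = n₀ + ν ξ):
  D: 257 − 1(46.01) = 211
  B: 331 − 2(46.01) = 239
  E: 0 + 1(46.01) = 46.01
  A: 101 (inert)

46 mol/min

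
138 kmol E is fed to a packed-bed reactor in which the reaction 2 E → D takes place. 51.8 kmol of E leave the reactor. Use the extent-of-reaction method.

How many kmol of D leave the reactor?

43.1 kmol

For E: n = n₀ − 2ξ → 51.8 = 138 − 2ξ, giving ξ = 43.1 kmol.
Outlet amounts (n = n₀ + ν ξ):
  E: 138 − 2(43.1) = 51.8
  D: 0 + 1(43.1) = 43.1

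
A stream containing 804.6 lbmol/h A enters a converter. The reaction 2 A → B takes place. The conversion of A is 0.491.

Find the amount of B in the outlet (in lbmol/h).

A reacted = 0.491 × 804.6 = 395.1 lbmol/h; ν_A = −2, so ξ = 395.1/2 = 197.5 lbmol/h.
Outlet amounts (n = n₀ + ν ξ):
  A: 804.6 − 2(197.5) = 409.5
  B: 0 + 1(197.5) = 197.5

198 lbmol/h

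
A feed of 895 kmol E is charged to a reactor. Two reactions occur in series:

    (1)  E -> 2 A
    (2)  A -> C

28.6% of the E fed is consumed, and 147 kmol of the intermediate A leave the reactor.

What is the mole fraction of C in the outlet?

0.317

Conversion of E: E consumed = 1ξ₁ = 0.286 × 895 → ξ₁ = 256 kmol.
A balance: n_A = 0 + 2ξ₁ − 1ξ₂ = 147 → ξ₂ = (2·256 − 147)/1 = 364.9 kmol.
Outlet amounts (n = n₀ + Σ ν·ξ):
  E: 895 − 1(256) = 639
  A: 0 + 2(256) − 1(364.9) = 147
  C: 0 + 1(364.9) = 364.9
Total out = 1151 kmol; y_C = 364.9 / 1151 = 0.3171.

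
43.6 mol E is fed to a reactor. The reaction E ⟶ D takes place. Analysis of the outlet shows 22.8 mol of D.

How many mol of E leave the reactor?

20.8 mol

For D: n = n₀ + 1ξ → 22.8 = 0 + 1ξ, giving ξ = 22.8 mol.
Outlet amounts (n = n₀ + ν ξ):
  E: 43.6 − 1(22.8) = 20.8
  D: 0 + 1(22.8) = 22.8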